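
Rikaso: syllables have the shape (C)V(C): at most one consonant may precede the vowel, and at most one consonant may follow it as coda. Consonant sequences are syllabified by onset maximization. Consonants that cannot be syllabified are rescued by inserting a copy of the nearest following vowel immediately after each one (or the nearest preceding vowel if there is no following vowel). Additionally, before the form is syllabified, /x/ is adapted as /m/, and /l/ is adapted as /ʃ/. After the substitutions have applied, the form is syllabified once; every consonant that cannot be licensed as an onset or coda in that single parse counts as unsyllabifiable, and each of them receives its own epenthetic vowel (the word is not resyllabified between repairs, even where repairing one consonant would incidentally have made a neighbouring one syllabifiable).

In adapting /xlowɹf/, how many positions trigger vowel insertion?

After substitution the input is /mʃowɹf/.
The unsyllabifiable consonants are /m/, /ɹ/, /f/; each receives one epenthetic vowel.

3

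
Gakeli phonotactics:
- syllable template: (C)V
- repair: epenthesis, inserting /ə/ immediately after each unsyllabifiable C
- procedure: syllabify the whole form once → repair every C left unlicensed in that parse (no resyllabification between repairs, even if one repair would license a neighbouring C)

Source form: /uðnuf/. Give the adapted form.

The consonants /ð/, /f/ cannot be parsed into a legal (C)V syllable (no codas are permitted; onsets are limited to one consonant).
Each unlicensed consonant becomes the onset of a new syllable: /ð/ → /ðə/, /f/ → /fə/.

uðənufə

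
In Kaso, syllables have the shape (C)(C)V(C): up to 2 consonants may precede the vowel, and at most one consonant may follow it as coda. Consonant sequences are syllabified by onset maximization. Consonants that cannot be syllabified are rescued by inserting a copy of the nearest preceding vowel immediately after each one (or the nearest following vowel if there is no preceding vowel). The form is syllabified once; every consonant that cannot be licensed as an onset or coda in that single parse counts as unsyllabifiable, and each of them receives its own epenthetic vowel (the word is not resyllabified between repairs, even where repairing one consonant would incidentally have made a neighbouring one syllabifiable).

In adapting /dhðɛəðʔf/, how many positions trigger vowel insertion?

3

The unsyllabifiable consonants are /d/, /ʔ/, /f/; each receives one epenthetic vowel.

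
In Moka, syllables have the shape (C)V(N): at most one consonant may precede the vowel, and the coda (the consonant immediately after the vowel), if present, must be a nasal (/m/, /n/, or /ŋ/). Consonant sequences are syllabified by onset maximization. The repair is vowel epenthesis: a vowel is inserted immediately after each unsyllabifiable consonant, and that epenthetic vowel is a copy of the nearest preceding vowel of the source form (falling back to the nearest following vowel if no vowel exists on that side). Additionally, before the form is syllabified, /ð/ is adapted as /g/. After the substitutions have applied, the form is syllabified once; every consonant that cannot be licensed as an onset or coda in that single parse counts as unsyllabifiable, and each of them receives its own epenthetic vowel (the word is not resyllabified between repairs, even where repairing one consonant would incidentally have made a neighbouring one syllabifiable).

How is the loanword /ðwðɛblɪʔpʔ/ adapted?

Substitution: /ð/ → /g/, giving /gwgɛblɪʔpʔ/.
The consonants /g/, /w/, /b/, /ʔ/, /p/, /ʔ/ cannot be parsed into a legal (C)V(N) syllable (only a nasal (/m/, /n/, or /ŋ/) is licensed in coda position; onsets are limited to one consonant).
Epenthesis after each stranded consonant: /g/ → /gɛ/, /w/ → /wɛ/, /b/ → /bɛ/, /ʔ/ → /ʔɪ/, /p/ → /pɪ/, /ʔ/ → /ʔɪ/.

gɛwɛgɛbɛlɪʔɪpɪʔɪ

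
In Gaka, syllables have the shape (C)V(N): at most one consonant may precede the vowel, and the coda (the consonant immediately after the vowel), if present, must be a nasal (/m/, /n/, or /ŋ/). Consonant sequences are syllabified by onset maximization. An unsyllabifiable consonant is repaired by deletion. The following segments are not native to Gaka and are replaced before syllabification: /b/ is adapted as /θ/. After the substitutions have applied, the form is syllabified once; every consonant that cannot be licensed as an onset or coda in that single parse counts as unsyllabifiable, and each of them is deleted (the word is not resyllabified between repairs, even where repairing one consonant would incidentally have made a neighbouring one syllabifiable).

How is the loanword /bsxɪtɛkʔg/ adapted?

Substitution: /b/ → /θ/, giving /θsxɪtɛkʔg/.
Syllabifying with onset maximization leaves /θ/, /s/, /k/, /ʔ/, /g/ stranded (only a nasal (/m/, /n/, or /ŋ/) is licensed in coda position; onsets are limited to one consonant).
Deleting the stranded consonants removes /θ/, /s/, /k/, /ʔ/, /g/.

xɪtɛ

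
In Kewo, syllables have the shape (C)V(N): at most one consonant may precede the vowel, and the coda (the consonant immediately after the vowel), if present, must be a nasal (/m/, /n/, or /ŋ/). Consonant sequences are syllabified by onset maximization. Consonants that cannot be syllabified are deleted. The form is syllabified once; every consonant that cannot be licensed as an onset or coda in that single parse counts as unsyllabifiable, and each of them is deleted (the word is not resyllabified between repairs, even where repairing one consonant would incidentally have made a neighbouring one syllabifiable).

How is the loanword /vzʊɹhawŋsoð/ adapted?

Under (C)V(N), the unsyllabifiable consonants are /v/, /ɹ/, /w/, /ŋ/, /ð/ (only a nasal (/m/, /n/, or /ŋ/) is licensed in coda position; onsets are limited to one consonant).
Each unlicensed consonant is deleted: /v/, /ɹ/, /w/, /ŋ/, /ð/.

zʊhaso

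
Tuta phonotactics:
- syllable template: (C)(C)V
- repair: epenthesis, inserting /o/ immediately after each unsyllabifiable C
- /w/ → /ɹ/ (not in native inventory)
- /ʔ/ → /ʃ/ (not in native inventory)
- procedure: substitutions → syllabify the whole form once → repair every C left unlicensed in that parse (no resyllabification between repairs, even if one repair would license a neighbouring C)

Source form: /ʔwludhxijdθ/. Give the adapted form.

Substitution: /ʔ/ → /ʃ/, /w/ → /ɹ/, giving /ʃɹludhxijdθ/.
The consonants /ʃ/, /d/, /j/, /d/, /θ/ cannot be parsed into a legal (C)(C)V syllable (no codas are permitted; onsets may contain at most 2 consonants).
Each unlicensed consonant becomes the onset of a new syllable: /ʃ/ → /ʃo/, /d/ → /do/, /j/ → /jo/, /d/ → /do/, /θ/ → /θo/.

ʃoɹludohxijodoθo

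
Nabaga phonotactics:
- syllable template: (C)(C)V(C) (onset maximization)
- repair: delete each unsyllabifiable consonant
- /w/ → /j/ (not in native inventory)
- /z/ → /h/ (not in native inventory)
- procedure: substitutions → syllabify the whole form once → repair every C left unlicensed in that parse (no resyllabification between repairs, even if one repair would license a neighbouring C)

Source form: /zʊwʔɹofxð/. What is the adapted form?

Substitution: /z/ → /h/, /w/ → /j/, giving /hʊjʔɹofxð/.
Syllabifying with onset maximization leaves /x/, /ð/ stranded (at most one coda consonant is licensed; onsets may contain at most 2 consonants).
Deletion applies to /x/, /ð/.

hʊjʔɹof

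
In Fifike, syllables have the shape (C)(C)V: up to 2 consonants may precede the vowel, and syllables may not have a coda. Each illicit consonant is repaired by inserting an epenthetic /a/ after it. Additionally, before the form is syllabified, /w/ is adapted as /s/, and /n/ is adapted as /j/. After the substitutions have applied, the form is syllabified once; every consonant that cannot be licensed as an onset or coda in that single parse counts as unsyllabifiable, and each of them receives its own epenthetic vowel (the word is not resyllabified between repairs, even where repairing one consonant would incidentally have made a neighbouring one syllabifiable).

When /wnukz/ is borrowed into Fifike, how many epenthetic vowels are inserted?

2

After substitution the input is /sjukz/.
The unsyllabifiable consonants are /k/, /z/; each receives one epenthetic vowel.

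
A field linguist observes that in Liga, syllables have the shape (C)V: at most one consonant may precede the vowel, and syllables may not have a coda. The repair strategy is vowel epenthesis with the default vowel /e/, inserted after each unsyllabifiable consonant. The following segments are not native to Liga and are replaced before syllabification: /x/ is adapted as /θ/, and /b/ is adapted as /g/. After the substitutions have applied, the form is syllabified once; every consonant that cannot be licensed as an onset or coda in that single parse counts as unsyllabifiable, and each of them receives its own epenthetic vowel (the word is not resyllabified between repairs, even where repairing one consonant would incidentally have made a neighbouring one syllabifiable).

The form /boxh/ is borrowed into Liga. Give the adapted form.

goθehe

Substitution: /b/ → /g/, /x/ → /θ/, giving /goθh/.
Under (C)V, the unsyllabifiable consonants are /θ/, /h/ (no codas are permitted; onsets are limited to one consonant).
Epenthesis after each stranded consonant: /θ/ → /θe/, /h/ → /he/.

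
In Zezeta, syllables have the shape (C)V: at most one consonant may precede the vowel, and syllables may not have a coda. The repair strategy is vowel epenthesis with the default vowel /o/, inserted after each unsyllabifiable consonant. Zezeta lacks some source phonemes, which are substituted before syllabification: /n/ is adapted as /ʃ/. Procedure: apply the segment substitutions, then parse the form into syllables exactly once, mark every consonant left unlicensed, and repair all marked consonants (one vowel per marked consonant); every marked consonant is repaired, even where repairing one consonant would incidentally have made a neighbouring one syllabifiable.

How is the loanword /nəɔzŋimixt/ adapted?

Substitution: /n/ → /ʃ/, giving /ʃəɔzŋimixt/.
Under (C)V, the unsyllabifiable consonants are /z/, /x/, /t/ (no codas are permitted; onsets are limited to one consonant).
Inserting the epenthetic vowel yields /z/ → /zo/, /x/ → /xo/, /t/ → /to/.

ʃəɔzoŋimixoto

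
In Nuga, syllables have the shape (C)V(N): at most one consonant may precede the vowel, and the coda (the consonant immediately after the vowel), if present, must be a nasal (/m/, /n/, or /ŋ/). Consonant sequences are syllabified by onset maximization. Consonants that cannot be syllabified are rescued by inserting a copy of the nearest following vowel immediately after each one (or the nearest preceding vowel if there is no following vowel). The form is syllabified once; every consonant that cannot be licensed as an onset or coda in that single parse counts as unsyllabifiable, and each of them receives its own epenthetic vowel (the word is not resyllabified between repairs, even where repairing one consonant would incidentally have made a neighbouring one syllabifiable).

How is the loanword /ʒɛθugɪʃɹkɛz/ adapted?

The consonants /ʃ/, /ɹ/, /z/ cannot be parsed into a legal (C)V(N) syllable (only a nasal (/m/, /n/, or /ŋ/) is licensed in coda position; onsets are limited to one consonant).
Each unlicensed consonant becomes the onset of a new syllable: /ʃ/ → /ʃɛ/, /ɹ/ → /ɹɛ/, /z/ → /zɛ/.

ʒɛθugɪʃɛɹɛkɛzɛ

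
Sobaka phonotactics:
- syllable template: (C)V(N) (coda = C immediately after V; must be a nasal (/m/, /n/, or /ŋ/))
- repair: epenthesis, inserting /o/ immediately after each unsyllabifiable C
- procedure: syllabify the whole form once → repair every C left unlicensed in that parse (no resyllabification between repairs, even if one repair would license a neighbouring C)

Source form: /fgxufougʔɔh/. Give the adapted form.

Syllabifying with onset maximization leaves /f/, /g/, /g/, /h/ stranded (only a nasal (/m/, /n/, or /ŋ/) is licensed in coda position; onsets are limited to one consonant).
Inserting the epenthetic vowel yields /f/ → /fo/, /g/ → /go/, /g/ → /go/, /h/ → /ho/.

fogoxufougoʔɔho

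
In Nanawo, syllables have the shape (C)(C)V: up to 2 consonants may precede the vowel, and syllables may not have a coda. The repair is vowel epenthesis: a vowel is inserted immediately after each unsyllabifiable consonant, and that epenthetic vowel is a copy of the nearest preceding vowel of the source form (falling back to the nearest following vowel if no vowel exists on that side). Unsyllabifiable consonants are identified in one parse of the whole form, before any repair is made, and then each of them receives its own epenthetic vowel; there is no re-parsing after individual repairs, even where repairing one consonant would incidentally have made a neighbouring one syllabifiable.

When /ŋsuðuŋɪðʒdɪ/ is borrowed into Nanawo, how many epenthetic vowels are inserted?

1

The unsyllabifiable consonants are /ð/; each receives one epenthetic vowel.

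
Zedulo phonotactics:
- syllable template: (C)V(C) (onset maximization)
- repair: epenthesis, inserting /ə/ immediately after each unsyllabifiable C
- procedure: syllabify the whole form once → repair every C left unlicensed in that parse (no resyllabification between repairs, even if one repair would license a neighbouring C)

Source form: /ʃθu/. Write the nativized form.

Syllabifying with onset maximization leaves /ʃ/ stranded (at most one coda consonant is licensed; onsets are limited to one consonant).
Each unlicensed consonant becomes the onset of a new syllable: /ʃ/ → /ʃə/.

ʃəθu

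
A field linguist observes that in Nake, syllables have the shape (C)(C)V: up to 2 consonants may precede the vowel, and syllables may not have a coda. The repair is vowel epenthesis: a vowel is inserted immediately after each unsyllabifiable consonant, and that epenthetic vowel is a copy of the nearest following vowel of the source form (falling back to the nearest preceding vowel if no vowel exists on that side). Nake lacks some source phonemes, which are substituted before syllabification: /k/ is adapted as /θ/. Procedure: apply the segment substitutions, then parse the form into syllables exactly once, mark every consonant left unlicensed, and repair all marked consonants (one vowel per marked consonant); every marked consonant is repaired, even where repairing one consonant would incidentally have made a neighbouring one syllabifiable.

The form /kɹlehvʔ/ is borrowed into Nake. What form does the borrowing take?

Substitution: /k/ → /θ/, giving /θɹlehvʔ/.
Under (C)(C)V, the unsyllabifiable consonants are /θ/, /h/, /v/, /ʔ/ (no codas are permitted; onsets may contain at most 2 consonants).
Epenthesis after each stranded consonant: /θ/ → /θe/, /h/ → /he/, /v/ → /ve/, /ʔ/ → /ʔe/.

θeɹleheveʔe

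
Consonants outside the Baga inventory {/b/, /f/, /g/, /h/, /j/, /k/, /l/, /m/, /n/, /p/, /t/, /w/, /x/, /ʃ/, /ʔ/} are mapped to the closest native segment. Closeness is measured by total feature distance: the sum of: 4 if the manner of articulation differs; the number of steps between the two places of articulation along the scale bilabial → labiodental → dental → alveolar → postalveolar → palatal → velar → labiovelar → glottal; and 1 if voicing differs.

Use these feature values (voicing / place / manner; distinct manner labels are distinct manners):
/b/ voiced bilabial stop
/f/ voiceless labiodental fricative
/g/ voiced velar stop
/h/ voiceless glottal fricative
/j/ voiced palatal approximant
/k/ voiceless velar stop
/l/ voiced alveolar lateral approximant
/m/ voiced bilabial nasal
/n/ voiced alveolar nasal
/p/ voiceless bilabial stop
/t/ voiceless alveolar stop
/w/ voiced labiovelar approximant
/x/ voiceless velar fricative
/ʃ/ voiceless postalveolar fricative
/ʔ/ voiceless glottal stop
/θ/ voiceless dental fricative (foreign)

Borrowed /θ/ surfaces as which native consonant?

/f/ is closest: same manner (fricative), place distance 1 (dental→labiodental), same voicing; total 1. Next closest is /ʃ/ at distance 2.

f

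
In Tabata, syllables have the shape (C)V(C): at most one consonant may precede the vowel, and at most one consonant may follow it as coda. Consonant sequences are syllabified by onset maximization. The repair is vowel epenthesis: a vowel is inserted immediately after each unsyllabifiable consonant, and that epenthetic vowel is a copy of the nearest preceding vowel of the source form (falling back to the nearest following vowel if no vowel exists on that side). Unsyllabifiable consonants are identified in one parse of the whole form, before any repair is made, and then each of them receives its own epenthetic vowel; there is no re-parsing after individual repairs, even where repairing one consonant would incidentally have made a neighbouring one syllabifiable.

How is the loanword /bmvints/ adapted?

bimivintisi

The consonants /b/, /m/, /t/, /s/ cannot be parsed into a legal (C)V(C) syllable (at most one coda consonant is licensed; onsets are limited to one consonant).
Inserting the epenthetic vowel yields /b/ → /bi/, /m/ → /mi/, /t/ → /ti/, /s/ → /si/.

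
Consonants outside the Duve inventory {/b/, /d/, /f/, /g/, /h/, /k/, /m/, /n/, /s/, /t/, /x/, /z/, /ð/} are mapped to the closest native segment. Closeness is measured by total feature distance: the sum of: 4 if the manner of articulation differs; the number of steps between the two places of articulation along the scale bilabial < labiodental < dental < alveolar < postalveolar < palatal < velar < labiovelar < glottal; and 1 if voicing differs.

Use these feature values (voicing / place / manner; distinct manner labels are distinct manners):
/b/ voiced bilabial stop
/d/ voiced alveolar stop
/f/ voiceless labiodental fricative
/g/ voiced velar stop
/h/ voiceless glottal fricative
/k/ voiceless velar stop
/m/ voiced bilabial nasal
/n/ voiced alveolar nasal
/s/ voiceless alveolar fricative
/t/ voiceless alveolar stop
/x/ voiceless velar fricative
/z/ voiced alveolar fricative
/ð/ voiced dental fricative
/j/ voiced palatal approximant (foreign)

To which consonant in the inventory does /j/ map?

g

/g/ is closest: manner differs (approximant→stop, +4), place distance 1 (palatal→velar), same voicing; total 5. Next closest is /d/ at distance 6.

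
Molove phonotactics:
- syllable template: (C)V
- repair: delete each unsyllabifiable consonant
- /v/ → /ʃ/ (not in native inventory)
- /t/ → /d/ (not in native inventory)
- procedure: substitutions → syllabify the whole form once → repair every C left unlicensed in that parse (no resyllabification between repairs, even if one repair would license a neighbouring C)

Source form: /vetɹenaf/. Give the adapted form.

Substitution: /v/ → /ʃ/, /t/ → /d/, giving /ʃedɹenaf/.
Under (C)V, the unsyllabifiable consonants are /d/, /f/ (no codas are permitted; onsets are limited to one consonant).
Deleting the stranded consonants removes /d/, /f/.

ʃeɹena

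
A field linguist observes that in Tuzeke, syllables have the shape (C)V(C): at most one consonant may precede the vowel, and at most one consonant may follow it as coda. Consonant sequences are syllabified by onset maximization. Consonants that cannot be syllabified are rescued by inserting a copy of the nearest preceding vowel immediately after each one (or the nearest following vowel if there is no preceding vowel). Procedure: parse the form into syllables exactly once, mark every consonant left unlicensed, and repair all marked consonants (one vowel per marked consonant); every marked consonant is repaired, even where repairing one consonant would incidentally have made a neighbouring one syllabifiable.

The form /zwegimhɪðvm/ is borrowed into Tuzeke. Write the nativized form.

zewegimhɪðvɪmɪ

Under (C)V(C), the unsyllabifiable consonants are /z/, /v/, /m/ (at most one coda consonant is licensed; onsets are limited to one consonant).
Epenthesis after each stranded consonant: /z/ → /ze/, /v/ → /vɪ/, /m/ → /mɪ/.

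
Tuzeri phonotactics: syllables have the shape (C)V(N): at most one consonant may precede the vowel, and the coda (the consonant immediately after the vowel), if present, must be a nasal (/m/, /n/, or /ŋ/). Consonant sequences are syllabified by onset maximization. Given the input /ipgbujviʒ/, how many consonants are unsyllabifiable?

The consonants /p/, /g/, /j/, /ʒ/ cannot be parsed into a legal (C)V(N) syllable (only a nasal (/m/, /n/, or /ŋ/) is licensed in coda position; onsets are limited to one consonant).

4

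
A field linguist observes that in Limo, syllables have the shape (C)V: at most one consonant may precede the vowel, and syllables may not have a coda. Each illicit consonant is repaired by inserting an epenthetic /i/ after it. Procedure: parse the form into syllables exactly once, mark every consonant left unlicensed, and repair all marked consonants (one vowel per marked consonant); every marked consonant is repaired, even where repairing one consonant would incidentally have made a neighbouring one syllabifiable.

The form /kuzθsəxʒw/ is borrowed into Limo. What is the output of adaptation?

Under (C)V, the unsyllabifiable consonants are /z/, /θ/, /x/, /ʒ/, /w/ (no codas are permitted; onsets are limited to one consonant).
Epenthesis after each stranded consonant: /z/ → /zi/, /θ/ → /θi/, /x/ → /xi/, /ʒ/ → /ʒi/, /w/ → /wi/.

kuziθisəxiʒiwi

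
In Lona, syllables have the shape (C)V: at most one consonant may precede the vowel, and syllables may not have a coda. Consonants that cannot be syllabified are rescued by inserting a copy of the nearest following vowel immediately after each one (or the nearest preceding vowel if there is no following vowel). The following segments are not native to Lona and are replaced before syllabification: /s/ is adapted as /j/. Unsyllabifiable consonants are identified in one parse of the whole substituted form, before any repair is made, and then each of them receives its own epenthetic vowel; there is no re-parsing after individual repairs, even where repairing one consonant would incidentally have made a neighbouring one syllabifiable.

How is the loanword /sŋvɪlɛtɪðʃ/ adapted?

jɪŋɪvɪlɛtɪðɪʃɪ

Substitution: /s/ → /j/, giving /jŋvɪlɛtɪðʃ/.
Syllabifying with onset maximization leaves /j/, /ŋ/, /ð/, /ʃ/ stranded (no codas are permitted; onsets are limited to one consonant).
Epenthesis after each stranded consonant: /j/ → /jɪ/, /ŋ/ → /ŋɪ/, /ð/ → /ðɪ/, /ʃ/ → /ʃɪ/.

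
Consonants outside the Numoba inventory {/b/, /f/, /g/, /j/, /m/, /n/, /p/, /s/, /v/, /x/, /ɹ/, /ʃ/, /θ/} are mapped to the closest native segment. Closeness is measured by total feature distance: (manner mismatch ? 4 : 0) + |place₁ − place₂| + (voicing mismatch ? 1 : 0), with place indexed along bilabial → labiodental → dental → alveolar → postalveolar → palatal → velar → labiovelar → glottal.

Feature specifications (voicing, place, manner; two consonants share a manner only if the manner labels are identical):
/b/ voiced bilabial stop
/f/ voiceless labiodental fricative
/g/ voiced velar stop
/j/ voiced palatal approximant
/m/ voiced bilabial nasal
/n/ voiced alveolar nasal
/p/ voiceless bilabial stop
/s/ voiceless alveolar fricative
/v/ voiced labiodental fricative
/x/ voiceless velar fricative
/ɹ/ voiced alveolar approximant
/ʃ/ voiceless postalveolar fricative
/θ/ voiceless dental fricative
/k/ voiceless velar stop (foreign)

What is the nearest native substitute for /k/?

/g/ is closest: same manner (stop), place distance 0 (velar→velar), voicing differs (+1); total 1. Next closest is /x/ at distance 4.

g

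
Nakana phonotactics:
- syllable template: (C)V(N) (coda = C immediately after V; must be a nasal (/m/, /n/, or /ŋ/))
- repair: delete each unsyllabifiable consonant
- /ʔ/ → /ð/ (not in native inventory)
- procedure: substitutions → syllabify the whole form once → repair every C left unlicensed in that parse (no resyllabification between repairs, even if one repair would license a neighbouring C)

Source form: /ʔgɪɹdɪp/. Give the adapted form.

gɪdɪ

Substitution: /ʔ/ → /ð/, giving /ðgɪɹdɪp/.
The consonants /ð/, /ɹ/, /p/ cannot be parsed into a legal (C)V(N) syllable (only a nasal (/m/, /n/, or /ŋ/) is licensed in coda position; onsets are limited to one consonant).
Each unlicensed consonant is deleted: /ð/, /ɹ/, /p/.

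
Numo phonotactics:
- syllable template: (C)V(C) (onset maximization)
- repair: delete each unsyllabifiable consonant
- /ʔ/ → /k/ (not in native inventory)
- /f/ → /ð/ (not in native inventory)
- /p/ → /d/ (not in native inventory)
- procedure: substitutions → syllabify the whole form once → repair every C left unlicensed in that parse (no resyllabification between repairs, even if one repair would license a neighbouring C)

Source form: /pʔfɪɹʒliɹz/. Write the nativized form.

Substitution: /p/ → /d/, /ʔ/ → /k/, /f/ → /ð/, giving /dkðɪɹʒliɹz/.
Syllabifying with onset maximization leaves /d/, /k/, /ʒ/, /z/ stranded (at most one coda consonant is licensed; onsets are limited to one consonant).
Deleting the stranded consonants removes /d/, /k/, /ʒ/, /z/.

ðɪɹliɹ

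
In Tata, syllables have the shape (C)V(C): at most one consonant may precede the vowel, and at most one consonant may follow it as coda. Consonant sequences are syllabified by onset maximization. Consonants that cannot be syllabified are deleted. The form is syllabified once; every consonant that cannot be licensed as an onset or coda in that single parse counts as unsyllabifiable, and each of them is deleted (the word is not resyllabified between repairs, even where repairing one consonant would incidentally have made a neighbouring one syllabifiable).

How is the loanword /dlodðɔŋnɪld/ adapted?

lodðɔŋnɪl

Syllabifying with onset maximization leaves /d/, /d/ stranded (at most one coda consonant is licensed; onsets are limited to one consonant).
Deletion applies to /d/, /d/.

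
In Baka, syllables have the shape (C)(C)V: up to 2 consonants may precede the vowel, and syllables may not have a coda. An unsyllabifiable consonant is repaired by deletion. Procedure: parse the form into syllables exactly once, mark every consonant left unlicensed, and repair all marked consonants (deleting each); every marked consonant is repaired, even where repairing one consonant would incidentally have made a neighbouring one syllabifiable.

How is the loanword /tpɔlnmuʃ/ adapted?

tpɔnmu

Under (C)(C)V, the unsyllabifiable consonants are /l/, /ʃ/ (no codas are permitted; onsets may contain at most 2 consonants).
Each unlicensed consonant is deleted: /l/, /ʃ/.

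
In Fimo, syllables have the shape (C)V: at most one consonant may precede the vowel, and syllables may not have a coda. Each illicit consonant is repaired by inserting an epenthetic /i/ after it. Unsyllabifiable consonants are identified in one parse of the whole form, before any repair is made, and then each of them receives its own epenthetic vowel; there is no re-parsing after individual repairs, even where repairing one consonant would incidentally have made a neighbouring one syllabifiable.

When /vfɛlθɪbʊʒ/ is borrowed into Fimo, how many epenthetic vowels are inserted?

3

The unsyllabifiable consonants are /v/, /l/, /ʒ/; each receives one epenthetic vowel.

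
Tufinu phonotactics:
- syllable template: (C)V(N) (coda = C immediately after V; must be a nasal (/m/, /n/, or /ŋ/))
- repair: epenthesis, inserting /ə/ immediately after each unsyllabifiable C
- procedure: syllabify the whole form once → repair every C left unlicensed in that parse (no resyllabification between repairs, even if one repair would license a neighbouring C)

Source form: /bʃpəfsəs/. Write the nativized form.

Syllabifying with onset maximization leaves /b/, /ʃ/, /f/, /s/ stranded (only a nasal (/m/, /n/, or /ŋ/) is licensed in coda position; onsets are limited to one consonant).
Epenthesis after each stranded consonant: /b/ → /bə/, /ʃ/ → /ʃə/, /f/ → /fə/, /s/ → /sə/.

bəʃəpəfəsəsə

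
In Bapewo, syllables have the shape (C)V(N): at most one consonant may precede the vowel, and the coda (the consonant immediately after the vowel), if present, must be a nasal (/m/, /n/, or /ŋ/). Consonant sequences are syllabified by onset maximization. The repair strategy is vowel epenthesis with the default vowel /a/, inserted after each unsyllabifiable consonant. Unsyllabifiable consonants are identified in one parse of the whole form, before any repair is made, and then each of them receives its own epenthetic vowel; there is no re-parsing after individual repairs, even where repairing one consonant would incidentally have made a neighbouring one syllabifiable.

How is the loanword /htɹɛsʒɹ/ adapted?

Under (C)V(N), the unsyllabifiable consonants are /h/, /t/, /s/, /ʒ/, /ɹ/ (only a nasal (/m/, /n/, or /ŋ/) is licensed in coda position; onsets are limited to one consonant).
Inserting the epenthetic vowel yields /h/ → /ha/, /t/ → /ta/, /s/ → /sa/, /ʒ/ → /ʒa/, /ɹ/ → /ɹa/.

hataɹɛsaʒaɹa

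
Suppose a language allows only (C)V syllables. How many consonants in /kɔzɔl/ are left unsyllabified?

1

Syllabifying with onset maximization leaves /l/ stranded (no codas are permitted; onsets are limited to one consonant).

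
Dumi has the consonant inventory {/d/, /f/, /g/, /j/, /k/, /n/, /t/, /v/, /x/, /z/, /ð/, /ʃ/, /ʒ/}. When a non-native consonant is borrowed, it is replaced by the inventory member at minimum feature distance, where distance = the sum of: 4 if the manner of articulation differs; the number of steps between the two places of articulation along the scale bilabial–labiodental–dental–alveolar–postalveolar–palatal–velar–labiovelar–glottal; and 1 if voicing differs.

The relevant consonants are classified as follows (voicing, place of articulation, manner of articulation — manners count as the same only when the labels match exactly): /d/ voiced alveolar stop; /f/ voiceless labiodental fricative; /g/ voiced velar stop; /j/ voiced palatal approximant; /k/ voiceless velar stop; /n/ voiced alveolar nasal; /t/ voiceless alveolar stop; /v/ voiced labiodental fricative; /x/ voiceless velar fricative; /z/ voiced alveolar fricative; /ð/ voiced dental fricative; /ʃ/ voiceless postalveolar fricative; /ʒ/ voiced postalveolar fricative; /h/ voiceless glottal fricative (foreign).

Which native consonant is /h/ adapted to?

/x/ is closest: same manner (fricative), place distance 2 (glottal→velar), same voicing; total 2. Next closest is /ʃ/ at distance 4.

x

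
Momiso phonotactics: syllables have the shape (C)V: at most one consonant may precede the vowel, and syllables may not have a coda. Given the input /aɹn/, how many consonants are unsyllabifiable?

2

Syllabifying with onset maximization leaves /ɹ/, /n/ stranded (no codas are permitted; onsets are limited to one consonant).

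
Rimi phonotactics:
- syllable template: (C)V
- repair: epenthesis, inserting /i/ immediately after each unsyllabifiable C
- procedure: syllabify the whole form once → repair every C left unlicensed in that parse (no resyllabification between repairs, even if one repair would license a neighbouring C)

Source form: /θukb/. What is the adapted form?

The consonants /k/, /b/ cannot be parsed into a legal (C)V syllable (no codas are permitted; onsets are limited to one consonant).
Inserting the epenthetic vowel yields /k/ → /ki/, /b/ → /bi/.

θukibi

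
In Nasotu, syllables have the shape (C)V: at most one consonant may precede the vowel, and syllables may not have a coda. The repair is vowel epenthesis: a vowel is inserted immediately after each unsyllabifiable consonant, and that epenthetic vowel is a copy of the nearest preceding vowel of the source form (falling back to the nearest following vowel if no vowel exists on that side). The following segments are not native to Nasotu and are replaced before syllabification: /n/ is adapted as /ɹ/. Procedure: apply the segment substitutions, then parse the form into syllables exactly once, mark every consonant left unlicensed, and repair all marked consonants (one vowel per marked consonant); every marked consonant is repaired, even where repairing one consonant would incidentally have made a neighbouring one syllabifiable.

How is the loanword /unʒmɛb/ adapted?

uɹuʒumɛbɛ

Substitution: /n/ → /ɹ/, giving /uɹʒmɛb/.
The consonants /ɹ/, /ʒ/, /b/ cannot be parsed into a legal (C)V syllable (no codas are permitted; onsets are limited to one consonant).
Epenthesis after each stranded consonant: /ɹ/ → /ɹu/, /ʒ/ → /ʒu/, /b/ → /bɛ/.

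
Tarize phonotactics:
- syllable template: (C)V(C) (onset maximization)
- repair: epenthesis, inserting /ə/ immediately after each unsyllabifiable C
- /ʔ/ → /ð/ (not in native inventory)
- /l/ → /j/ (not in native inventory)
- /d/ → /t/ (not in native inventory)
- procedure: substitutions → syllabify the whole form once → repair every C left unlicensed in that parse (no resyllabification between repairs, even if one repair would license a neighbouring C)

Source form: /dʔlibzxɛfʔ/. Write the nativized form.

Substitution: /d/ → /t/, /ʔ/ → /ð/, /l/ → /j/, giving /tðjibzxɛfð/.
Syllabifying with onset maximization leaves /t/, /ð/, /z/, /ð/ stranded (at most one coda consonant is licensed; onsets are limited to one consonant).
Epenthesis after each stranded consonant: /t/ → /tə/, /ð/ → /ðə/, /z/ → /zə/, /ð/ → /ðə/.

təðəjibzəxɛfðə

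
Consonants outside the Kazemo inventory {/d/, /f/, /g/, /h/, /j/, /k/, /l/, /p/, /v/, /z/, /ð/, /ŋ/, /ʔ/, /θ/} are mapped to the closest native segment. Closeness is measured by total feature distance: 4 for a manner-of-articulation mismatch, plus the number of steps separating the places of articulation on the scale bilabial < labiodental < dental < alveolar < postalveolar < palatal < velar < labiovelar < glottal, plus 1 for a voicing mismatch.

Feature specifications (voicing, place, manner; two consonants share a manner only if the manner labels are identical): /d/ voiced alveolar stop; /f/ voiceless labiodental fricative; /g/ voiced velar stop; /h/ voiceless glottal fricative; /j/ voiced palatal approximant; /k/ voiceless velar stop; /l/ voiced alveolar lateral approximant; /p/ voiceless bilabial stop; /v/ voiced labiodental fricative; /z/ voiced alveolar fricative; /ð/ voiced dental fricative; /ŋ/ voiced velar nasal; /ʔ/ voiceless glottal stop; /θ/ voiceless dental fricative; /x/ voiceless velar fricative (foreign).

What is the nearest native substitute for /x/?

/h/ is closest: same manner (fricative), place distance 2 (velar→glottal), same voicing; total 2. Next closest is /k/ at distance 4.

h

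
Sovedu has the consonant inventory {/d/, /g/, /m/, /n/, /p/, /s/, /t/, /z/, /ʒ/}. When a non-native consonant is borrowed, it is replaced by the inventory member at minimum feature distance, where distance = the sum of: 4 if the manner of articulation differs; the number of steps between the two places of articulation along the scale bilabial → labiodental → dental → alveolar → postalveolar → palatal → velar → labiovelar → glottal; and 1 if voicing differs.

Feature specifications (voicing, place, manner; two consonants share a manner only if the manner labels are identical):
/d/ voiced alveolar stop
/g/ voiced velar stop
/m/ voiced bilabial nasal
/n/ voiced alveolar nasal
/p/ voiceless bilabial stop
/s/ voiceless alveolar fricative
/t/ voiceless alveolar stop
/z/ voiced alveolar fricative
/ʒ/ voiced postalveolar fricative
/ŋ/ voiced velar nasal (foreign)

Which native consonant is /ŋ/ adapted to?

n

/n/ is closest: same manner (nasal), place distance 3 (velar→alveolar), same voicing; total 3. Next closest is /g/ at distance 4.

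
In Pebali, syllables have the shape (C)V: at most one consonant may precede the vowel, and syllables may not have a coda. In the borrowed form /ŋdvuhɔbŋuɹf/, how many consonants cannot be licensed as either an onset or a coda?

The consonants /ŋ/, /d/, /b/, /ɹ/, /f/ cannot be parsed into a legal (C)V syllable (no codas are permitted; onsets are limited to one consonant).

5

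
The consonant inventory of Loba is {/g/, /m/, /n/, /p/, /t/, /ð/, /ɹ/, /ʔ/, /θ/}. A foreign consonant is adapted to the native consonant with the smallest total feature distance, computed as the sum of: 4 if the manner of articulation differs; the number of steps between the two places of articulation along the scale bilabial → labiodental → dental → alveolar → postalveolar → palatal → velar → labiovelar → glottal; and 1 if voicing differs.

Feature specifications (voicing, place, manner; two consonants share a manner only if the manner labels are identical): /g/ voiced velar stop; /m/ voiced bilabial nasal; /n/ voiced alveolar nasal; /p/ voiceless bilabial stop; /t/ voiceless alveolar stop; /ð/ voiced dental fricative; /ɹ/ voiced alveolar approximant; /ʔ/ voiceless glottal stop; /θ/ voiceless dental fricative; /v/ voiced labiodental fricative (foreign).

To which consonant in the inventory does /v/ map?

/ð/ is closest: same manner (fricative), place distance 1 (labiodental→dental), same voicing; total 1. Next closest is /θ/ at distance 2.

ð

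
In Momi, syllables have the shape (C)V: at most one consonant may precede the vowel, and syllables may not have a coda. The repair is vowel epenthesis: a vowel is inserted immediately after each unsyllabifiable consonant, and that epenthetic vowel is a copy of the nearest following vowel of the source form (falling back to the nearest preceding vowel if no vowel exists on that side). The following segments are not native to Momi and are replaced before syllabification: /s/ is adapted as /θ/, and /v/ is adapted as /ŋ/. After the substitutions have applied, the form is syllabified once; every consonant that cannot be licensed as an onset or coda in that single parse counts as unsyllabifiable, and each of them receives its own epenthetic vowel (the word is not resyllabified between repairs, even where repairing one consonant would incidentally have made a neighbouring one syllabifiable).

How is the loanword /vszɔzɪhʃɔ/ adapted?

ŋɔθɔzɔzɪhɔʃɔ

Substitution: /v/ → /ŋ/, /s/ → /θ/, giving /ŋθzɔzɪhʃɔ/.
Syllabifying with onset maximization leaves /ŋ/, /θ/, /h/ stranded (no codas are permitted; onsets are limited to one consonant).
Inserting the epenthetic vowel yields /ŋ/ → /ŋɔ/, /θ/ → /θɔ/, /h/ → /hɔ/.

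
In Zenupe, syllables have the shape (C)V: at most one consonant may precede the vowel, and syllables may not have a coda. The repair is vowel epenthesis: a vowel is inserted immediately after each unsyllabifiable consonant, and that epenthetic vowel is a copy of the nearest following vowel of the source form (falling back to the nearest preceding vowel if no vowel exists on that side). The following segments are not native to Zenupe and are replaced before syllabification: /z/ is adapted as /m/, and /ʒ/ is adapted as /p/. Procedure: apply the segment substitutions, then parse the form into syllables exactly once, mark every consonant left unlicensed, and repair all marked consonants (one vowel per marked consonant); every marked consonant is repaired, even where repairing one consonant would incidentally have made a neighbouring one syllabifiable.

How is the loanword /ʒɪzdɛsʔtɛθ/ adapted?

Substitution: /ʒ/ → /p/, /z/ → /m/, giving /pɪmdɛsʔtɛθ/.
Syllabifying with onset maximization leaves /m/, /s/, /ʔ/, /θ/ stranded (no codas are permitted; onsets are limited to one consonant).
Each unlicensed consonant becomes the onset of a new syllable: /m/ → /mɛ/, /s/ → /sɛ/, /ʔ/ → /ʔɛ/, /θ/ → /θɛ/.

pɪmɛdɛsɛʔɛtɛθɛ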